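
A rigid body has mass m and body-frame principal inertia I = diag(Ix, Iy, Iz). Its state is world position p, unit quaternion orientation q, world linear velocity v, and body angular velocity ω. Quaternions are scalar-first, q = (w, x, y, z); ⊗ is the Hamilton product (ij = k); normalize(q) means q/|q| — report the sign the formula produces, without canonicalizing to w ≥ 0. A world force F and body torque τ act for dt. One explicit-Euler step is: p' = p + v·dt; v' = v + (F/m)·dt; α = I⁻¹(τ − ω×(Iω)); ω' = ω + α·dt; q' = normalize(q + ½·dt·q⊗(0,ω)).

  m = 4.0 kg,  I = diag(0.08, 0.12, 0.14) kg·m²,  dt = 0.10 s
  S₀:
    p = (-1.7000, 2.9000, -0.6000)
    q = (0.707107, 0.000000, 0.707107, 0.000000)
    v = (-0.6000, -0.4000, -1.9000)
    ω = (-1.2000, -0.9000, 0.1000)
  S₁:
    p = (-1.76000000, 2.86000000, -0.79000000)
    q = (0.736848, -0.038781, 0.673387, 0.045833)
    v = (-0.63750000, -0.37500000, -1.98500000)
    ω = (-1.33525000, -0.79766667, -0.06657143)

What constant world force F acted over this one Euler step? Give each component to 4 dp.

Δv = v₁−v₀ = (-0.03750000, 0.02500000, -0.08500000)
applied force F = (-1.5000, 1.0000, -3.4000)

F = (-1.5000, 1.0000, -3.4000)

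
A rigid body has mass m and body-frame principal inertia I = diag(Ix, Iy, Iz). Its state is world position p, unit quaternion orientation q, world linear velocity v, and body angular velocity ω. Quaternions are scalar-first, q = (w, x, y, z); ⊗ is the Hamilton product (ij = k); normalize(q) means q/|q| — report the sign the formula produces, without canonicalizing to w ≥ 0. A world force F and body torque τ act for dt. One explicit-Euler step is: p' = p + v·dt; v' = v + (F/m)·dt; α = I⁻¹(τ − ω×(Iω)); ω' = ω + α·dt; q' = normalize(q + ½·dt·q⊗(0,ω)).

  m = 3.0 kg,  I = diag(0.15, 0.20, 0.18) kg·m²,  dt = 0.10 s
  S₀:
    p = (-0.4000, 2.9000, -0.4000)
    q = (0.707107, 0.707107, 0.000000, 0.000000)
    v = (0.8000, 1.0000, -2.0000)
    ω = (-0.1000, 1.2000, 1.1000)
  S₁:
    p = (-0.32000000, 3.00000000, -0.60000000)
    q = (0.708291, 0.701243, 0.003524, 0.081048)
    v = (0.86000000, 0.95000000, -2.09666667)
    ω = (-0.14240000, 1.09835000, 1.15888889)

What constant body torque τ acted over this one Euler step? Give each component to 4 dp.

τ = (-0.0900, -0.2000, 0.1000)

Δω = ω₁−ω₀ = (-0.04240000, -0.10165000, 0.05888889)
ω₀×(Iω₀) = (-0.0264, 0.0033, -0.0060)
I·α + gyro = (-0.0900, -0.2000, 0.1000)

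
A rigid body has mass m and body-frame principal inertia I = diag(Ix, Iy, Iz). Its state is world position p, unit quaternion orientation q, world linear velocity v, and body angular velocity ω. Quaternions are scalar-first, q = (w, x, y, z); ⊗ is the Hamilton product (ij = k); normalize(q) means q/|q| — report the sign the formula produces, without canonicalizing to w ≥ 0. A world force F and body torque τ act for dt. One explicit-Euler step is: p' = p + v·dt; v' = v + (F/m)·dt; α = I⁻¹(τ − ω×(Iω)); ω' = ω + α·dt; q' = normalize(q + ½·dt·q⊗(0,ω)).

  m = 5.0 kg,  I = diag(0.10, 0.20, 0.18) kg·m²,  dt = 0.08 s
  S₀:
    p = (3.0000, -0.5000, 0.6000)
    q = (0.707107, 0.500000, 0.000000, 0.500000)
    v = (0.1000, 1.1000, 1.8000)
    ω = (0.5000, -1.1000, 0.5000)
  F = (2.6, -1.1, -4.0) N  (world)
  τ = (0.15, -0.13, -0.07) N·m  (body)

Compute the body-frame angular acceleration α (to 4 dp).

α = (1.3900, -0.5500, -0.0833)

precession coupling ω×(Iω) = (0.0110, -0.0200, -0.0550)
(τ − ω×Iω)/I = (1.3900, -0.5500, -0.0833)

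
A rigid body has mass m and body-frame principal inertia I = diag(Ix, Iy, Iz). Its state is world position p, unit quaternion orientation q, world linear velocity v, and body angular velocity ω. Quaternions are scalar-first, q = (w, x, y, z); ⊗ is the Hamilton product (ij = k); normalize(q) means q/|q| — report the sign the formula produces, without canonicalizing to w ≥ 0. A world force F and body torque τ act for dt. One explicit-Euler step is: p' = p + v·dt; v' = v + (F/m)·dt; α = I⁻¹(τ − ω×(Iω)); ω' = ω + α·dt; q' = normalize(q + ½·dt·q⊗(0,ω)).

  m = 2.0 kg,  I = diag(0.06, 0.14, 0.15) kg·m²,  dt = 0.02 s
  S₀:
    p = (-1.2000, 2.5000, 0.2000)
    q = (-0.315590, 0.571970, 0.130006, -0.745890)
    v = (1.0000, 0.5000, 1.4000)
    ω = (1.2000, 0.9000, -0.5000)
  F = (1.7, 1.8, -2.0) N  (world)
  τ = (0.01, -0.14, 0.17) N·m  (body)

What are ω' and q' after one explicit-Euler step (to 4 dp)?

ω' = (1.2048, 0.8723, -0.4889)
q' = (-0.3273, 0.5742, 0.1211, -0.7406)

angular accel α = (0.2417, -1.3857, 0.5573)
ω + α·dt = (1.2048, 0.8723, -0.4889)
q⊗(0,ω) = (-1.1763144, 0.2275900, -0.8931140, 0.5165608)
q' = normalize(q + ½dt·q⊗(0,ω)) = (-0.3273, 0.5742, 0.1211, -0.7406)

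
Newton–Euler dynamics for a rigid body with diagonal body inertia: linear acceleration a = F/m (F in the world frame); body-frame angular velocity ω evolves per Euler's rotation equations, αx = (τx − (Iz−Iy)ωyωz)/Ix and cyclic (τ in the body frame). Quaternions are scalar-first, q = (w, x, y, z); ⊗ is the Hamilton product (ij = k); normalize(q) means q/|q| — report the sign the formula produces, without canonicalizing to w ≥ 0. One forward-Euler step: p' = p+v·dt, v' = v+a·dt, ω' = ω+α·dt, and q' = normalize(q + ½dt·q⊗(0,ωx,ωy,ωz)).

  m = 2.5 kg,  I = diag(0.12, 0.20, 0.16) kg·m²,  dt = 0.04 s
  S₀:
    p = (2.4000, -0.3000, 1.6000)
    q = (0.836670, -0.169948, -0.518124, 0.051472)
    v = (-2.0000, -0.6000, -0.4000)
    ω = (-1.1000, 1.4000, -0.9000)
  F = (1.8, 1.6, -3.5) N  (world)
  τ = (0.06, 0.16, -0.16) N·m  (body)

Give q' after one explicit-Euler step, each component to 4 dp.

q' = (0.8477, -0.1803, -0.4985, 0.0202)

Hamilton product q⊗(0,ω) = (0.5847556, -0.5260862, 0.9617656, -1.5608666)
q + ½dt·q⊗(0,ω), renormalized = (0.8477, -0.1803, -0.4985, 0.0202)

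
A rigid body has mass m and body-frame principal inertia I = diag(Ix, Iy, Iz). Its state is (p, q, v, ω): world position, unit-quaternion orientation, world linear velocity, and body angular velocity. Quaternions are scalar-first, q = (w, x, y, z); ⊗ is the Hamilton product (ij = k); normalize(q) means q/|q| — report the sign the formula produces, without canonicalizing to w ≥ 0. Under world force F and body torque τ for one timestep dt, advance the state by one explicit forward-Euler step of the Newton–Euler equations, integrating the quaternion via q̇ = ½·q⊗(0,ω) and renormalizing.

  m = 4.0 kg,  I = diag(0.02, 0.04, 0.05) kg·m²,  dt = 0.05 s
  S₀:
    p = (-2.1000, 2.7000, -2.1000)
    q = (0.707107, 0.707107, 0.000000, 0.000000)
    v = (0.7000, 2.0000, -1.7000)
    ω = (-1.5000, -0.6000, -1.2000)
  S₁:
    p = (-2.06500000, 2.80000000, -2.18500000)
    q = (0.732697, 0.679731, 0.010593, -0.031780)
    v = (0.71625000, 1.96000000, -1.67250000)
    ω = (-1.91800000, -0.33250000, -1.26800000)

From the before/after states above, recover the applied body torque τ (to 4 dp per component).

rate change Δω = (-0.41800000, 0.26750000, -0.06800000)
precession coupling = (0.0072, -0.0540, 0.0180)
I·α + gyro = (-0.1600, 0.1600, -0.0500)

τ = (-0.1600, 0.1600, -0.0500)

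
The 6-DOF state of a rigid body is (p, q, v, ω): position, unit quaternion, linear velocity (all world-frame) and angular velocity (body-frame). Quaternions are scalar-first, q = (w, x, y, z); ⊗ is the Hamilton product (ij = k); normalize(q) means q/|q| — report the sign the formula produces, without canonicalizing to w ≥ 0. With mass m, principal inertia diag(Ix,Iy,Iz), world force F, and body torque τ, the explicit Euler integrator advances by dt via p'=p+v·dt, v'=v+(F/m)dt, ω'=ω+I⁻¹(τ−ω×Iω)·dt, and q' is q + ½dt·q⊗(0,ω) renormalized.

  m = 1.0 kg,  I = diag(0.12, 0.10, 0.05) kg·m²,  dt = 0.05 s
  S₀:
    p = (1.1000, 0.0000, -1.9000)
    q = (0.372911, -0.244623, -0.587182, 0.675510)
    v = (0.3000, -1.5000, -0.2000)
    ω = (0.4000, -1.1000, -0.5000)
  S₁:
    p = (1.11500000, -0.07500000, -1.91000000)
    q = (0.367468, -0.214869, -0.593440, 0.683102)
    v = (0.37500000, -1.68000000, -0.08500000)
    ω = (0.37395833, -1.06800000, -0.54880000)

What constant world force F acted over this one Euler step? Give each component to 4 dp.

velocity change Δv = (0.07500000, -0.18000000, 0.11500000)
applied force F = (1.5000, -3.6000, 2.3000)

F = (1.5000, -3.6000, 2.3000)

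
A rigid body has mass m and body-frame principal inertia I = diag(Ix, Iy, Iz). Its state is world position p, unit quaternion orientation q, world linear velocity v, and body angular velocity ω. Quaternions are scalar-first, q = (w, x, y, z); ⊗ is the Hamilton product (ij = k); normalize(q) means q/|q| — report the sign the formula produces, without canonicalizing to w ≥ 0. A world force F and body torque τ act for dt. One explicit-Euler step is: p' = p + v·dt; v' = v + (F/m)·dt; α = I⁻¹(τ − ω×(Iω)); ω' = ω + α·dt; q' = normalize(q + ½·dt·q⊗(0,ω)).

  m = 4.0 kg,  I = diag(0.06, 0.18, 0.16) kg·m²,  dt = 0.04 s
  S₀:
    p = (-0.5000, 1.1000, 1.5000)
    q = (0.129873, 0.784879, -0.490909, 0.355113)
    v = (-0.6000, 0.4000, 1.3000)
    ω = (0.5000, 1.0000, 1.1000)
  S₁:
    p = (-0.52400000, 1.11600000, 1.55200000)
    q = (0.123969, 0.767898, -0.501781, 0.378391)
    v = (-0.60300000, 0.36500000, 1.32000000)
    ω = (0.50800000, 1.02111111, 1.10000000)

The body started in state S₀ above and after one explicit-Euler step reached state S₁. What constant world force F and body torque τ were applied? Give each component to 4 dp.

F = (-0.3000, -3.5000, 2.0000)
τ = (-0.0100, 0.0400, 0.0600)

Δω = ω₁−ω₀ = (0.00800000, 0.02111111, 0.00000000)
precession coupling = (-0.0220, -0.0550, 0.0600)
applied torque τ = (-0.0100, 0.0400, 0.0600)
Δv = v₁−v₀ = (-0.00300000, -0.03500000, 0.02000000)
applied force F = (-0.3000, -3.5000, 2.0000)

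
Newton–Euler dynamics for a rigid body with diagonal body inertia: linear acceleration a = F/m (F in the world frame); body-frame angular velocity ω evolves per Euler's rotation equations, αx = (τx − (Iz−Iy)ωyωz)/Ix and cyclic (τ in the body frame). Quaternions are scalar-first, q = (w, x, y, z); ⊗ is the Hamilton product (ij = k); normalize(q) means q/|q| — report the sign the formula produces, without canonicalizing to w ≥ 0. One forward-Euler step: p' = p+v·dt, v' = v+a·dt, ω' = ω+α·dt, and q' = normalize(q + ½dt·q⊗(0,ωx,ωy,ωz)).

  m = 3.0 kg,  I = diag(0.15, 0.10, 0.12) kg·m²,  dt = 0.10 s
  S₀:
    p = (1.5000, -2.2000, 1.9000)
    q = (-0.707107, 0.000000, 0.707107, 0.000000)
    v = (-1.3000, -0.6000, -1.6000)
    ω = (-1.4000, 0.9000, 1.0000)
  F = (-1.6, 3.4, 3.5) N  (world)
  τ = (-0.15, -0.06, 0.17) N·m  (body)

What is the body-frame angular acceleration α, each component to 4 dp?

precession coupling ω×(Iω) = (0.0180, -0.0420, 0.0630)
(τ − ω×Iω)/I = (-1.1200, -0.1800, 0.8917)

α = (-1.1200, -0.1800, 0.8917)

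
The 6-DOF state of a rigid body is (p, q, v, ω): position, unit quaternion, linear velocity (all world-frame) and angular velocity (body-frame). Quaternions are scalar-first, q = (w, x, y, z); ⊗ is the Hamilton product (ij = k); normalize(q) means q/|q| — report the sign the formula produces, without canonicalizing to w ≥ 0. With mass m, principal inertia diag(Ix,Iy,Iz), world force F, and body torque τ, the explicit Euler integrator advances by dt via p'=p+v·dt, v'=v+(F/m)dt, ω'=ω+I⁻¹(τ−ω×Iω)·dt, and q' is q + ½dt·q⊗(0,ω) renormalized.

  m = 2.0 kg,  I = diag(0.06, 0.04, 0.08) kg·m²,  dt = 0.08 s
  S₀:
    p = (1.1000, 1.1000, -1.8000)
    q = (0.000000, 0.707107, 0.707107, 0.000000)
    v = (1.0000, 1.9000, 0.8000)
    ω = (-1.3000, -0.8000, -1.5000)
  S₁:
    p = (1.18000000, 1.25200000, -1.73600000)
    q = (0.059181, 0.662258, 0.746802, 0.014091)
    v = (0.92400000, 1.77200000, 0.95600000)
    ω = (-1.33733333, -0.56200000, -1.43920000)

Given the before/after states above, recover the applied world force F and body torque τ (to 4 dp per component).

Δv = v₁−v₀ = (-0.07600000, -0.12800000, 0.15600000)
applied force F = (-1.9000, -3.2000, 3.9000)
ω₁ − ω₀ = (-0.03733333, 0.23800000, 0.06080000)
gyro term ω₀×Iω₀ = (0.0480, -0.0390, -0.0208)
I·α + gyro = (0.0200, 0.0800, 0.0400)

F = (-1.9000, -3.2000, 3.9000)
τ = (0.0200, 0.0800, 0.0400)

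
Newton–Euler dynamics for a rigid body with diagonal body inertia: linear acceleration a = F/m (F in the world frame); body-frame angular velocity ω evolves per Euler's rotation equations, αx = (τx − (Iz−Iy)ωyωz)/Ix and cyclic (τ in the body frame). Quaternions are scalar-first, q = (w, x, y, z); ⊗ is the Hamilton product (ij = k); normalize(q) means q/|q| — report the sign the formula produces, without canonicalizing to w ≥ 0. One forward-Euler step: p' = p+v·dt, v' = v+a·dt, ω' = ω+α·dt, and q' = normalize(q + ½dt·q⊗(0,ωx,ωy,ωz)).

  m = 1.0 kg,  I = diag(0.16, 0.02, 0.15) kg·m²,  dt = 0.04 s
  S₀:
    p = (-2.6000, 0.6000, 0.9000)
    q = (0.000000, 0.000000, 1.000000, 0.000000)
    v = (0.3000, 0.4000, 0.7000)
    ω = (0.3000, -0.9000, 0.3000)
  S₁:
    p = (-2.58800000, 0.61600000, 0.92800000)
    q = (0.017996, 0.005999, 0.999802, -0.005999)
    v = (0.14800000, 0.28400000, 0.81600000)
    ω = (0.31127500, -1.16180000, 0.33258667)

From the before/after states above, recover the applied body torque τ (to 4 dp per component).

Δω = ω₁−ω₀ = (0.01127500, -0.26180000, 0.03258667)
gyro term ω₀×Iω₀ = (-0.0351, 0.0009, 0.0378)
I·α + gyro = (0.0100, -0.1300, 0.1600)

τ = (0.0100, -0.1300, 0.1600)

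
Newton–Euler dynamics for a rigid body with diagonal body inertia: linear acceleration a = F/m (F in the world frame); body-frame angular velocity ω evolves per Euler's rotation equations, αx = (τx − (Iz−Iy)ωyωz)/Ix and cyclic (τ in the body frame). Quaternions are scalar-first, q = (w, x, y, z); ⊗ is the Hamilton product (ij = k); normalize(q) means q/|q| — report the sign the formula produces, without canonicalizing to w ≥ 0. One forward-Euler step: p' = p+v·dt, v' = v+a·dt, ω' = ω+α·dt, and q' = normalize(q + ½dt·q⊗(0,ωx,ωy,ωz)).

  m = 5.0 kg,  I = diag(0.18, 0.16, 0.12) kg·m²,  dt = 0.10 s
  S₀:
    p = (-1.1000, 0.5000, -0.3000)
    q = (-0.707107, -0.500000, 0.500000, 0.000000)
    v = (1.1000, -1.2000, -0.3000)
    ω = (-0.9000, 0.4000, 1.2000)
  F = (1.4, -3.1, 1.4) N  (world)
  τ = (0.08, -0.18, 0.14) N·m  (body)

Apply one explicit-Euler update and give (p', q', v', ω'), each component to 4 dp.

a = (0.2800, -0.6200, 0.2800)
p' = p + v·dt = (-0.9900, 0.3800, -0.3300)
v' = v + a·dt = (1.1280, -1.2620, -0.2720)
precession coupling ω×(Iω) = (-0.0192, -0.0648, 0.0072)
α = I⁻¹(τ − ω×Iω) = (0.5511, -0.7200, 1.1067)
new body rate ω' = (-0.8449, 0.3280, 1.3107)
Hamilton product q⊗(0,ω) = (-0.6500000, 1.2363963, 0.3171572, -0.5985284)
q + ½dt·q⊗(0,ω), renormalized = (-0.7374, -0.4369, 0.5143, -0.0298)

p' = (-0.9900, 0.3800, -0.3300)
q' = (-0.7374, -0.4369, 0.5143, -0.0298)
v' = (1.1280, -1.2620, -0.2720)
ω' = (-0.8449, 0.3280, 1.3107)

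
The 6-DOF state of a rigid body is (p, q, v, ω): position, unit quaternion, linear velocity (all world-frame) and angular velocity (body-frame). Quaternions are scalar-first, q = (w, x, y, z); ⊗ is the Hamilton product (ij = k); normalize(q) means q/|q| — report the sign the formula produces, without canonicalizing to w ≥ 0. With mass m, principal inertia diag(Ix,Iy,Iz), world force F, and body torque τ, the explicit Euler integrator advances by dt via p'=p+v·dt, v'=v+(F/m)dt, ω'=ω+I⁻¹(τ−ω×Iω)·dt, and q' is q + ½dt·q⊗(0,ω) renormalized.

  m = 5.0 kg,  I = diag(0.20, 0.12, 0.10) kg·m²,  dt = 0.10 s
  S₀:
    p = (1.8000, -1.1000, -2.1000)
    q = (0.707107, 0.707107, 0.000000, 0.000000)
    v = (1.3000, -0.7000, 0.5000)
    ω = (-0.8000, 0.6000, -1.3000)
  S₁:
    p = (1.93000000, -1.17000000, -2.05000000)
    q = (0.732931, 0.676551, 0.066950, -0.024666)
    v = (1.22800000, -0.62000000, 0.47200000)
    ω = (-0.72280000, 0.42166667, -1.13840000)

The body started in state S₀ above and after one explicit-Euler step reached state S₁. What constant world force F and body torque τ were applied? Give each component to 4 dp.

F = (-3.6000, 4.0000, -1.4000)
τ = (0.1700, -0.1100, 0.2000)

v₁ − v₀ = (-0.07200000, 0.08000000, -0.02800000)
F = m·Δv/dt = (-3.6000, 4.0000, -1.4000)
Δω = ω₁−ω₀ = (0.07720000, -0.17833333, 0.16160000)
I·α + gyro = (0.1700, -0.1100, 0.2000)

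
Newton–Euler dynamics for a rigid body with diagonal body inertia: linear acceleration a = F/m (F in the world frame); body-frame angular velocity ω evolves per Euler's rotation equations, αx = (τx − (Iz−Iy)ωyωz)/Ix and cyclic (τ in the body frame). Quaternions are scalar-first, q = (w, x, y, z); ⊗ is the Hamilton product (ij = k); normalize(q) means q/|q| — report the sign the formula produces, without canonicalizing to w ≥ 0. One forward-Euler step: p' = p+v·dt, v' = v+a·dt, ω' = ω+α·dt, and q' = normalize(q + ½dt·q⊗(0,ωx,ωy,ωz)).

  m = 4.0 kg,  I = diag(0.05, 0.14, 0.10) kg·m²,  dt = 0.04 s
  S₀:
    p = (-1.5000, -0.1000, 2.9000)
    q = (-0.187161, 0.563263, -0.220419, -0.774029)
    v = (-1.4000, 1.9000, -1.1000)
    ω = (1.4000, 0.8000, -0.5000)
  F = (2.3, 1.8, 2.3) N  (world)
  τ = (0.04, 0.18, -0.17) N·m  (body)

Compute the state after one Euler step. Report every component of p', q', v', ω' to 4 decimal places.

p' = (-1.5560, -0.0240, 2.8560)
q' = (-0.2070, 0.5723, -0.2393, -0.7565)
v' = (-1.3770, 1.9180, -1.0770)
ω' = (1.4192, 0.8414, -0.6083)

new position p' = (-1.5560, -0.0240, 2.8560)
v' = v + a·dt = (-1.3770, 1.9180, -1.0770)
gyro term ω×Iω = (0.0160, 0.0350, 0.1008)
α = I⁻¹(τ − ω×Iω) = (0.4800, 1.0357, -2.7080)
ω + α·dt = (1.4192, 0.8414, -0.6083)
Hamilton product q⊗(0,ω) = (-0.9992475, 0.4674073, -0.9517379, 0.8527775)
updated quaternion q' = (-0.2070, 0.5723, -0.2393, -0.7565)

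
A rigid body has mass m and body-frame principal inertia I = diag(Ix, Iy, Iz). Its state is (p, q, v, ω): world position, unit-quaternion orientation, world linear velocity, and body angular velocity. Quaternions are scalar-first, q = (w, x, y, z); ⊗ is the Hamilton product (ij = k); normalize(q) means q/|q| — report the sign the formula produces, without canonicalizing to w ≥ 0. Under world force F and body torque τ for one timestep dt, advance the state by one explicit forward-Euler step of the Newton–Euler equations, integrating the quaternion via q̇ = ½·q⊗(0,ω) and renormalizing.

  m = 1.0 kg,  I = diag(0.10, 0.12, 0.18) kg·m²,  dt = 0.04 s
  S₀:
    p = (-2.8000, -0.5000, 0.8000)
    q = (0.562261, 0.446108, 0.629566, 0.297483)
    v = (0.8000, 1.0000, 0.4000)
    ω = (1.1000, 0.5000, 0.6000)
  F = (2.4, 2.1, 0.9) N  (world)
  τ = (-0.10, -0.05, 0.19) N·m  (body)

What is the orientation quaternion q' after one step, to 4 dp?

q⊗(0,ω) = (-0.9839916, 0.8474852, 0.3406970, -0.1321120)
updated quaternion q' = (0.5424, 0.4629, 0.6361, 0.2947)

q' = (0.5424, 0.4629, 0.6361, 0.2947)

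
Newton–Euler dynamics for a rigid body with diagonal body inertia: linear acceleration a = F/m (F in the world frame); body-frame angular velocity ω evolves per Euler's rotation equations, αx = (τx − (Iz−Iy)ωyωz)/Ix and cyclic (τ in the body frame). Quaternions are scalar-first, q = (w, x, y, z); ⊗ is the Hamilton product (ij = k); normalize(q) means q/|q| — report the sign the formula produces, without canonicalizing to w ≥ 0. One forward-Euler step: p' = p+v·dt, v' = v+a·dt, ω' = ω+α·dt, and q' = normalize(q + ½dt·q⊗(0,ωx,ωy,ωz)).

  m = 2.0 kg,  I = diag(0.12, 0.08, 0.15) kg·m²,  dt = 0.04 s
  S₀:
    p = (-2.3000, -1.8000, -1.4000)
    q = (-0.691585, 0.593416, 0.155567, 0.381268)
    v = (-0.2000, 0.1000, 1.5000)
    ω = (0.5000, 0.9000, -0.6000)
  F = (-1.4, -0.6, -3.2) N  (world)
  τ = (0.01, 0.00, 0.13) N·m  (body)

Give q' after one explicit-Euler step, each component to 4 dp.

q' = (-0.6955, 0.5776, 0.1540, 0.3986)

2q̇ = q⊗(0,ω) = (-0.2079575, -0.7822739, -0.0757429, 0.8712419)
q' = normalize(q + ½dt·q⊗(0,ω)) = (-0.6955, 0.5776, 0.1540, 0.3986)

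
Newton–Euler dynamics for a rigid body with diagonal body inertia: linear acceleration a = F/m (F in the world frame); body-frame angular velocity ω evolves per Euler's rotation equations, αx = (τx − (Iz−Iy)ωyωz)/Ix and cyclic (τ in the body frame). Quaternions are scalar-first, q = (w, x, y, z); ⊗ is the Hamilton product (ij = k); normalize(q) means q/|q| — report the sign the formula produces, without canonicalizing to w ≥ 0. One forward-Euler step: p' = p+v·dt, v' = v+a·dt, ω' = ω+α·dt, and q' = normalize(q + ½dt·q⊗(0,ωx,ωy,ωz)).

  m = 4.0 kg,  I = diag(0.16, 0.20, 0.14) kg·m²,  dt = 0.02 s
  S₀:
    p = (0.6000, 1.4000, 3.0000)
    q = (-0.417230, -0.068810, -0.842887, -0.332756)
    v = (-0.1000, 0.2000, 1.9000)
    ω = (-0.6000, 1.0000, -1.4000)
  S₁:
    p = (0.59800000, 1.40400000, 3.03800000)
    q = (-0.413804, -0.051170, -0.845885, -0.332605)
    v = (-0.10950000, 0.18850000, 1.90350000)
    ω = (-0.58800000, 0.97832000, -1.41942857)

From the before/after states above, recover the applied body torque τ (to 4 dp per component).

ω₁ − ω₀ = (0.01200000, -0.02168000, -0.01942857)
ω₀×(Iω₀) = (0.0840, 0.0168, -0.0240)
I·α + gyro = (0.1800, -0.2000, -0.1600)

τ = (0.1800, -0.2000, -0.1600)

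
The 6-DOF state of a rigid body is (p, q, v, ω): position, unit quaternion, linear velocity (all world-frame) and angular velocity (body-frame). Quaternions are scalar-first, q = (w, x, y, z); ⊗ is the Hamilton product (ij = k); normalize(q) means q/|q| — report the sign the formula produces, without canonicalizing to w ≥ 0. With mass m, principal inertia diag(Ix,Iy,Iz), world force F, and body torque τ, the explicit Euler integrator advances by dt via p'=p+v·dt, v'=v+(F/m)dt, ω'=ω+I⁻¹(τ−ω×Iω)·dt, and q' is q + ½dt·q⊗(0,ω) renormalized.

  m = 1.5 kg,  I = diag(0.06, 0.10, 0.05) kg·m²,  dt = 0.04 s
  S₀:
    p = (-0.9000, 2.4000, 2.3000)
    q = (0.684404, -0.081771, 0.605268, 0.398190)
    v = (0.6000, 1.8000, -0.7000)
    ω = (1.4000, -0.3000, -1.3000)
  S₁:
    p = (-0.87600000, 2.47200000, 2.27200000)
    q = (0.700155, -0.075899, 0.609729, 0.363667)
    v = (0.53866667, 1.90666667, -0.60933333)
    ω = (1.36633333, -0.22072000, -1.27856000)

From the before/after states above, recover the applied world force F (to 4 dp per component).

F = (-2.3000, 4.0000, 3.4000)

velocity change Δv = (-0.06133333, 0.10666667, 0.09066667)
applied force F = (-2.3000, 4.0000, 3.4000)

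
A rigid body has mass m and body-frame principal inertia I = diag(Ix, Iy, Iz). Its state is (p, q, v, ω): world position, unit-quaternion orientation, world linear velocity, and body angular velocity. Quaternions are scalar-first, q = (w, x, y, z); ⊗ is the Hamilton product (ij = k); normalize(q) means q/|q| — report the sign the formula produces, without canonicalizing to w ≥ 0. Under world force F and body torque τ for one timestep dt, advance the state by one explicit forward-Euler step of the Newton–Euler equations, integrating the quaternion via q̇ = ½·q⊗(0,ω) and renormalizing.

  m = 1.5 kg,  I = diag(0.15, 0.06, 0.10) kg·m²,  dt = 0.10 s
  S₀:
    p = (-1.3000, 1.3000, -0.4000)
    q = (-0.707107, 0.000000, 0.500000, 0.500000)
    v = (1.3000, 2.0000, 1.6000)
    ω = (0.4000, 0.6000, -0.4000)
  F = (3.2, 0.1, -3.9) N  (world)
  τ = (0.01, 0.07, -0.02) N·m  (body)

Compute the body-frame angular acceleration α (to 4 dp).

precession coupling ω×(Iω) = (-0.0096, -0.0080, -0.0216)
α = I⁻¹(τ − ω×Iω) = (0.1307, 1.3000, 0.0160)

α = (0.1307, 1.3000, 0.0160)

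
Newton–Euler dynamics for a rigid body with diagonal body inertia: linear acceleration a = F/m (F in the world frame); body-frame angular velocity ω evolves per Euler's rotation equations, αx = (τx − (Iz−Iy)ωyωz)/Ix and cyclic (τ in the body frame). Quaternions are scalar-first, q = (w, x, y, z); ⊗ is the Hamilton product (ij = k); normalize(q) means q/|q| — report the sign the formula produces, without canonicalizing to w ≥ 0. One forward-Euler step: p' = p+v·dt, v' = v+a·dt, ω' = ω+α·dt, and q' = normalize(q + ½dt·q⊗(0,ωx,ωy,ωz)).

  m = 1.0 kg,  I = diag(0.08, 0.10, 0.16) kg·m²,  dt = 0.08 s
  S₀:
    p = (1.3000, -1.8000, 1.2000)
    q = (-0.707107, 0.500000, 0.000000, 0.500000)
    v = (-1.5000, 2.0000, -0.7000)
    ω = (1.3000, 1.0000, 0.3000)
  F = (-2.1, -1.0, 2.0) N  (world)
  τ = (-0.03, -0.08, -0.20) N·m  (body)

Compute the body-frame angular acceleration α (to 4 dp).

ω×(Iω) gyroscopic = (0.0180, -0.0312, 0.0260)
angular accel α = (-0.6000, -0.4880, -1.4125)

α = (-0.6000, -0.4880, -1.4125)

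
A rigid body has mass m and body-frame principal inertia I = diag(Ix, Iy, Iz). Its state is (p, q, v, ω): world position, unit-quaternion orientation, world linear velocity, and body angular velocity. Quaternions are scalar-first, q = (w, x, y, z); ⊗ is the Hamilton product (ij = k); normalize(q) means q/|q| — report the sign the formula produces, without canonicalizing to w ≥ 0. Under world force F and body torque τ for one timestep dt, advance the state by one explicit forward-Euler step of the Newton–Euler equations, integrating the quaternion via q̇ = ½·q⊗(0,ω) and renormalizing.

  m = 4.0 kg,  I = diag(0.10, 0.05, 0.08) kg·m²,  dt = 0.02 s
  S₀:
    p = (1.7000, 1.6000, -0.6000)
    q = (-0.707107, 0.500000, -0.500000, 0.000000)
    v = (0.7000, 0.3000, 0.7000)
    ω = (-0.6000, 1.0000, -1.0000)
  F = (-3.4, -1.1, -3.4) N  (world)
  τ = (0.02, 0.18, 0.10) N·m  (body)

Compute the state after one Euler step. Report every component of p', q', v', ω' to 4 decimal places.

p + v·dt = (1.7140, 1.6060, -0.5860)
v + (F/m)dt = (0.6830, 0.2945, 0.6830)
gyro term ω×Iω = (-0.0300, 0.0120, 0.0300)
(τ − ω×Iω)/I = (0.5000, 3.3600, 0.8750)
ω + α·dt = (-0.5900, 1.0672, -0.9825)
Hamilton product q⊗(0,ω) = (0.8000000, 0.9242642, -0.2071070, 0.9071070)
updated quaternion q' = (-0.6990, 0.5092, -0.5020, 0.0091)

p' = (1.7140, 1.6060, -0.5860)
q' = (-0.6990, 0.5092, -0.5020, 0.0091)
v' = (0.6830, 0.2945, 0.6830)
ω' = (-0.5900, 1.0672, -0.9825)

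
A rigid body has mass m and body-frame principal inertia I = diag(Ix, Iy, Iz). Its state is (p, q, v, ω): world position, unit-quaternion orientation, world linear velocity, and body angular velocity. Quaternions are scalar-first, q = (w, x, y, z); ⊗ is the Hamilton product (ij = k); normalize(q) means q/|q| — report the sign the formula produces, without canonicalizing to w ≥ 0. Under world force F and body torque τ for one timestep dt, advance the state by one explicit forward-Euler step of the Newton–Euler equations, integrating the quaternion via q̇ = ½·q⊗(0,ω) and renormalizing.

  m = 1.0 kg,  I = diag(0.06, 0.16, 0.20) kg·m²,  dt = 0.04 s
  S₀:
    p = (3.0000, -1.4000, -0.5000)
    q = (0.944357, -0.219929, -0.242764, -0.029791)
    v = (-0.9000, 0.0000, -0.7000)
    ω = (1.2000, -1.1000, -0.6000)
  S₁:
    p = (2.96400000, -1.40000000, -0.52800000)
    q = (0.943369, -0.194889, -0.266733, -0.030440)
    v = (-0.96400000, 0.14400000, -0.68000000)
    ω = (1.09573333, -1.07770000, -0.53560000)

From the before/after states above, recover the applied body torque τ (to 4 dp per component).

Δω = ω₁−ω₀ = (-0.10426667, 0.02230000, 0.06440000)
τ = I·(Δω/dt) + ω₀×(Iω₀) = (-0.1300, 0.1900, 0.1900)

τ = (-0.1300, 0.1900, 0.1900)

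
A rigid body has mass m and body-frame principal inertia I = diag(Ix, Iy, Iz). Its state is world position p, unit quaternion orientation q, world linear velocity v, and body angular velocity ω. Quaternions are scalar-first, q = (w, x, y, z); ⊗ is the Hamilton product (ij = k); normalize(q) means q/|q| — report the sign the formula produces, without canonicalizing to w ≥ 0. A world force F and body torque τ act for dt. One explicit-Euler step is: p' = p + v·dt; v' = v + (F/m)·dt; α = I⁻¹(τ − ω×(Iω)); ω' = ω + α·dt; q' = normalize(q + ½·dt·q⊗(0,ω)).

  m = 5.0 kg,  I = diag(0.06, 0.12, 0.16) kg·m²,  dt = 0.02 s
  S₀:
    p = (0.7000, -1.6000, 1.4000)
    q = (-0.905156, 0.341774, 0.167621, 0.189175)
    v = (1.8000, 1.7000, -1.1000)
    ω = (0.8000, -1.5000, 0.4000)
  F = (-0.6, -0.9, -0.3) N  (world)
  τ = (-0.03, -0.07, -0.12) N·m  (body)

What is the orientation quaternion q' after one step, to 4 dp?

Hamilton product q⊗(0,ω) = (-0.0976577, -0.3733139, 1.3723644, -1.0088202)
updated quaternion q' = (-0.9060, 0.3380, 0.1813, 0.1791)

q' = (-0.9060, 0.3380, 0.1813, 0.1791)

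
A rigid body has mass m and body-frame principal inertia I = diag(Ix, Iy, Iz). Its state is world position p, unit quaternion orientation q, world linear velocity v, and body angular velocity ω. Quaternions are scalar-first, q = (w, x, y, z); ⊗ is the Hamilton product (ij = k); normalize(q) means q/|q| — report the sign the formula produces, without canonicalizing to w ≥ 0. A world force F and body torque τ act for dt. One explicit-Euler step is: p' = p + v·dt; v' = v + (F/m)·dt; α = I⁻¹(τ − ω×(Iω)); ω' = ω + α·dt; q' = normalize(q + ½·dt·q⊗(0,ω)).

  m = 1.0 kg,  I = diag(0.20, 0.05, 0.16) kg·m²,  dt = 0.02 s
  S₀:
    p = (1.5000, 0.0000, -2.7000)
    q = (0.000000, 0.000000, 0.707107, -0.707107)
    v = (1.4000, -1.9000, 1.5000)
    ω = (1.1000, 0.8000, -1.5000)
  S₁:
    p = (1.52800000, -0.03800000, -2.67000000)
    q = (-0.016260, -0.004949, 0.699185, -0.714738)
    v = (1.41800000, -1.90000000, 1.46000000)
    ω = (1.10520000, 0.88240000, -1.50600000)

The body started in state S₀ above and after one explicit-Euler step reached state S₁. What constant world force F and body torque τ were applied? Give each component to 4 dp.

F = (0.9000, 0.0000, -2.0000)
τ = (-0.0800, 0.1400, -0.1800)

velocity change Δv = (0.01800000, 0.00000000, -0.04000000)
F = m·Δv/dt = (0.9000, 0.0000, -2.0000)
rate change Δω = (0.00520000, 0.08240000, -0.00600000)
I·α + gyro = (-0.0800, 0.1400, -0.1800)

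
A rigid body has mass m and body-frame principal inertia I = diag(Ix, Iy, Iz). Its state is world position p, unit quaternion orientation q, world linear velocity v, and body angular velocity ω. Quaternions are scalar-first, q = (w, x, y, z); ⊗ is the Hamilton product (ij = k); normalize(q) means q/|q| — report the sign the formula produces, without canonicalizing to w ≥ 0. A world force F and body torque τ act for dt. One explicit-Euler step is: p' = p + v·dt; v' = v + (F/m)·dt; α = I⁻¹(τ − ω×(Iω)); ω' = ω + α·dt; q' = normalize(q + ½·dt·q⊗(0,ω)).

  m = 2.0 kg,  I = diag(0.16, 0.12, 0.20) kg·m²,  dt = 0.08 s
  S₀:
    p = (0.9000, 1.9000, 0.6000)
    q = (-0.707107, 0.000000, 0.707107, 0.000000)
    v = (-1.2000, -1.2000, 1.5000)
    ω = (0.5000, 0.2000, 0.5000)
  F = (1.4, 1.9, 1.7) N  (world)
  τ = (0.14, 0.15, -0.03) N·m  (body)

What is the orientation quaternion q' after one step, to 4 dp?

Hamilton product q⊗(0,ω) = (-0.1414214, 0.0000000, -0.1414214, -0.7071070)
q + ½dt·q⊗(0,ω), renormalized = (-0.7125, 0.0000, 0.7011, -0.0283)

q' = (-0.7125, 0.0000, 0.7011, -0.0283)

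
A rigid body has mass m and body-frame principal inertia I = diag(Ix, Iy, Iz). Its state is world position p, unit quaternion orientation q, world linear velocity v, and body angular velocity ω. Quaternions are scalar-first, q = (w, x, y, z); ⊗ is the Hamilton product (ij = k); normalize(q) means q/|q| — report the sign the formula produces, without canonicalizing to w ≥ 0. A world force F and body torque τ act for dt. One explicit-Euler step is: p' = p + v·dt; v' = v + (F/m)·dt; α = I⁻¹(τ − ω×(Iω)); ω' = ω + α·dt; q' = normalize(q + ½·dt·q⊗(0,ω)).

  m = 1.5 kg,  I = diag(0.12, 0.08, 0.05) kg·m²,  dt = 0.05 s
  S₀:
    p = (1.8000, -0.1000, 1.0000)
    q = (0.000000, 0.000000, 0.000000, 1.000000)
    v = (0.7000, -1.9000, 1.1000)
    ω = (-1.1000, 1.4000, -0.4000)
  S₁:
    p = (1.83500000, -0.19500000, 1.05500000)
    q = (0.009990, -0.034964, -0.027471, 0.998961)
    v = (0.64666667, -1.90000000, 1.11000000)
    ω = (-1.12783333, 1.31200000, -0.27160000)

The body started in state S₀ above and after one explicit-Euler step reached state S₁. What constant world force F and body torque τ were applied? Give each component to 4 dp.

F = (-1.6000, 0.0000, 0.3000)
τ = (-0.0500, -0.1100, 0.1900)

Δω = ω₁−ω₀ = (-0.02783333, -0.08800000, 0.12840000)
applied torque τ = (-0.0500, -0.1100, 0.1900)
v₁ − v₀ = (-0.05333333, 0.00000000, 0.01000000)
F = m·Δv/dt = (-1.6000, 0.0000, 0.3000)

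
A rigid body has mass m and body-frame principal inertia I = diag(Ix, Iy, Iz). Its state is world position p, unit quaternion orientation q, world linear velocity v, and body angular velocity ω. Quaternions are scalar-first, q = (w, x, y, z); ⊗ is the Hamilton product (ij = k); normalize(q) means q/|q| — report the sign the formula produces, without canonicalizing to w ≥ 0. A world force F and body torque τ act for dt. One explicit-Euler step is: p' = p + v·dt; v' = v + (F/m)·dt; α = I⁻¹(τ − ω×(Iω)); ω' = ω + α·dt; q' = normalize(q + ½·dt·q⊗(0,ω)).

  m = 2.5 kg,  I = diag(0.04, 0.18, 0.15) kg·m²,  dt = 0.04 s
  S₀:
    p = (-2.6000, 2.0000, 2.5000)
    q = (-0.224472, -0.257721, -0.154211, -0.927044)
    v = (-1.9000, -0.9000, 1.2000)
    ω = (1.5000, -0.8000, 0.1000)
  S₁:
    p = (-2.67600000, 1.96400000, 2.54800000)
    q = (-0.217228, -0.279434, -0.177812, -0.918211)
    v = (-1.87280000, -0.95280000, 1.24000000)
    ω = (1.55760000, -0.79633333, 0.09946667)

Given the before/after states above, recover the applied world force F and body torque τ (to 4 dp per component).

F = (1.7000, -3.3000, 2.5000)
τ = (0.0600, 0.0000, -0.1700)

velocity change Δv = (0.02720000, -0.05280000, 0.04000000)
applied force F = (1.7000, -3.3000, 2.5000)
Δω = ω₁−ω₀ = (0.05760000, 0.00366667, -0.00053333)
applied torque τ = (0.0600, 0.0000, -0.1700)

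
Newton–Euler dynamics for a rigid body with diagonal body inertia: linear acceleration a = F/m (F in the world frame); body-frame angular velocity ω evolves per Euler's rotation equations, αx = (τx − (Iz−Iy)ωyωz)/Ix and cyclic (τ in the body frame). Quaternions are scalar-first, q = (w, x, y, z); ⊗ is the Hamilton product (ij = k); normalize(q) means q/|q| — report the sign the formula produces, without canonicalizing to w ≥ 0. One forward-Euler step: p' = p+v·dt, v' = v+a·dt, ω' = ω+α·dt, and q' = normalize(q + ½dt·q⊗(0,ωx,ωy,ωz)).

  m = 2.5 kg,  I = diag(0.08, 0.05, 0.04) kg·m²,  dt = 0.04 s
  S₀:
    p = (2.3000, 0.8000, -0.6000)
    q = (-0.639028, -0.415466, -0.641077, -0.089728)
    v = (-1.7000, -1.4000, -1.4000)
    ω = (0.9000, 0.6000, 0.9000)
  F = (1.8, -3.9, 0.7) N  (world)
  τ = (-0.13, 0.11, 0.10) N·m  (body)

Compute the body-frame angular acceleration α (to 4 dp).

α = (-1.5575, 1.5520, 2.9050)

gyro term ω×Iω = (-0.0054, 0.0324, -0.0162)
angular accel α = (-1.5575, 1.5520, 2.9050)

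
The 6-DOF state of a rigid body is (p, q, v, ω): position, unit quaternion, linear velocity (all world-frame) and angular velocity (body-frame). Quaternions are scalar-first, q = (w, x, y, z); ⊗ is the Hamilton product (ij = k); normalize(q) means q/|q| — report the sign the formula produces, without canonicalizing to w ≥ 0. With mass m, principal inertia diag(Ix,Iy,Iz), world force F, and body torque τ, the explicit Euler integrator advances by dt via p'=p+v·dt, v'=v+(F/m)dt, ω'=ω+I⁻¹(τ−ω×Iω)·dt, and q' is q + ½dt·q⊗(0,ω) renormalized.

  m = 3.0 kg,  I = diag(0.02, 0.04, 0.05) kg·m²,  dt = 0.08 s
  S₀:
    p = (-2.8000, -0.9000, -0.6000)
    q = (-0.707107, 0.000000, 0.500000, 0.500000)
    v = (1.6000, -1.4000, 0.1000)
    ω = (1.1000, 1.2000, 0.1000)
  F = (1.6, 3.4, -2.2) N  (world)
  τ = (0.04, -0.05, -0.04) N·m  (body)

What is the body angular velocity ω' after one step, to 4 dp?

ω' = (1.2552, 1.1066, -0.0062)

precession coupling ω×(Iω) = (0.0012, -0.0033, 0.0264)
angular accel α = (1.9400, -1.1675, -1.3280)
ω' = ω + α·dt = (1.2552, 1.1066, -0.0062)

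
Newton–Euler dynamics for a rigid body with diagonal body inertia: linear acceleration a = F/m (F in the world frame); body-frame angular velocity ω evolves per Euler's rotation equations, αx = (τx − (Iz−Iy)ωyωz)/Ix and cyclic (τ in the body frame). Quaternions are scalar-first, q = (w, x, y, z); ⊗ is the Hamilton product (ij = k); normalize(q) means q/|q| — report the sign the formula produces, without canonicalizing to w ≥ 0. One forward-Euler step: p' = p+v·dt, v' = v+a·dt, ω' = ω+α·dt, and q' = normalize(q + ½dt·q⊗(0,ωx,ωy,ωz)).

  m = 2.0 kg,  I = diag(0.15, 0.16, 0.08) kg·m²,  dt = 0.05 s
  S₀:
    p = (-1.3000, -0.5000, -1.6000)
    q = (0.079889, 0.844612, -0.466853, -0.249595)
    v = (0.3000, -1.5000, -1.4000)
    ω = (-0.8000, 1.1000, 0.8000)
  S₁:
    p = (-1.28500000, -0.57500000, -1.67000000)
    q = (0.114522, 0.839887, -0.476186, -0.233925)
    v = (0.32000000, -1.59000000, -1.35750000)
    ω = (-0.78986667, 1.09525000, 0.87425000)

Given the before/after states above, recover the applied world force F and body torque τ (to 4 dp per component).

v₁ − v₀ = (0.02000000, -0.09000000, 0.04250000)
m·(v₁−v₀)/dt = (0.8000, -3.6000, 1.7000)
ω₁ − ω₀ = (0.01013333, -0.00475000, 0.07425000)
I·α + gyro = (-0.0400, -0.0600, 0.1100)

F = (0.8000, -3.6000, 1.7000)
τ = (-0.0400, -0.0600, 0.1100)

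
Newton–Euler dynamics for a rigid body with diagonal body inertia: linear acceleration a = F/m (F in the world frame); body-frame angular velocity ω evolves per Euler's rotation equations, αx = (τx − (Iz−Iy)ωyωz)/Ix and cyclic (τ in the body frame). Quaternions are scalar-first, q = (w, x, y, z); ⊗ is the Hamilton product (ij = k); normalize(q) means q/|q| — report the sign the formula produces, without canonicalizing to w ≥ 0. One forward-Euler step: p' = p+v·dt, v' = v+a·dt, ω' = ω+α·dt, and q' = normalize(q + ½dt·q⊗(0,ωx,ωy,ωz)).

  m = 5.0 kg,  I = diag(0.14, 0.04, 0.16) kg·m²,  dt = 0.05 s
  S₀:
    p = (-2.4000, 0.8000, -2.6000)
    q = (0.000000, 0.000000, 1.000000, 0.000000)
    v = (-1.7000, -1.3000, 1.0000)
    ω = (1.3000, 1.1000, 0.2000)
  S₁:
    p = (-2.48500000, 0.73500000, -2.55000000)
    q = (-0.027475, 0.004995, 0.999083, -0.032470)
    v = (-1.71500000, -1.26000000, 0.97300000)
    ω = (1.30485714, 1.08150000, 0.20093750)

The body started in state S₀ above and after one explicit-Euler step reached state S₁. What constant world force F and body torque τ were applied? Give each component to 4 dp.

velocity change Δv = (-0.01500000, 0.04000000, -0.02700000)
m·(v₁−v₀)/dt = (-1.5000, 4.0000, -2.7000)
Δω = ω₁−ω₀ = (0.00485714, -0.01850000, 0.00093750)
precession coupling = (0.0264, -0.0052, -0.1430)
applied torque τ = (0.0400, -0.0200, -0.1400)

F = (-1.5000, 4.0000, -2.7000)
τ = (0.0400, -0.0200, -0.1400)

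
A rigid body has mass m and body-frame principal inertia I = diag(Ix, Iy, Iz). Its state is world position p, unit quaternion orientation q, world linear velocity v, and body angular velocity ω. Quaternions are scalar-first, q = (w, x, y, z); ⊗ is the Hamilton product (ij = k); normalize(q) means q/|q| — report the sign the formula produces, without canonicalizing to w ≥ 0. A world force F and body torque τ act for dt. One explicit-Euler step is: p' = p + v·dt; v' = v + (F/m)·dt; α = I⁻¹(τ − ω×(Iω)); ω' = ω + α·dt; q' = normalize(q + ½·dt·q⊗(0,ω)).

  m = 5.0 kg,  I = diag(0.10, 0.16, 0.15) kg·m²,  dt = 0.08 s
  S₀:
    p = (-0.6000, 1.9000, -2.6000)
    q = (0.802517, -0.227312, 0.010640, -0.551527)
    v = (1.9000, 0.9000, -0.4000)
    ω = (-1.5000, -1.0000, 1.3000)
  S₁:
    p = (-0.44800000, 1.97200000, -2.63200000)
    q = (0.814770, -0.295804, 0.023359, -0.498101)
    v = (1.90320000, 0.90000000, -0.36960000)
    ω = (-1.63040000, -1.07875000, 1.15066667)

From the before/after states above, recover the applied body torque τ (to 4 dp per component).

τ = (-0.1500, -0.0600, -0.1900)

rate change Δω = (-0.13040000, -0.07875000, -0.14933333)
I·α + gyro = (-0.1500, -0.0600, -0.1900)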